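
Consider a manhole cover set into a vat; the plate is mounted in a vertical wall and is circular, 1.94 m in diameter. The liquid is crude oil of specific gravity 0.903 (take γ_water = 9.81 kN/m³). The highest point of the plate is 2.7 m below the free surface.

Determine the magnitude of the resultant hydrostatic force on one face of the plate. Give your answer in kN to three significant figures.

F ≈ 96.1 kN

γ = 0.903 × 9.81 = 8.85843 kN/m³.
The centroid is at the centre, 0.97 m below the top of the plate, so the centroid depth is h_c = 2.7 + 0.97 = 3.67 m.
A = π(0.97)² = 2.95592 m².
Resultant F = γ·h_c·A = 8.85843 × 3.67 × 2.95592 = 96.0983 kN.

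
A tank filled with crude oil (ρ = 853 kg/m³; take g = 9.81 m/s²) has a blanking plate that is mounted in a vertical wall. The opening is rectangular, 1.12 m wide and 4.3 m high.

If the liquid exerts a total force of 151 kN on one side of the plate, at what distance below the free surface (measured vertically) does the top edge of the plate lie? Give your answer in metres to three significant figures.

γ = ρg = 853 × 9.81 / 1000 = 8.36793 kN/m³.
A = 1.12 × 4.3 = 4.816 m².
From F = γ·h_c·A, the centroid depth is h_c = 151/(8.36793 × 4.816) = 3.7469 m.
The centroid lies 4.3/2 = 2.15 m below the top edge, so the top edge sits at h_top = 3.7469 − 2.15 = 1.5969 m below the surface.

d_top ≈ 1.60 m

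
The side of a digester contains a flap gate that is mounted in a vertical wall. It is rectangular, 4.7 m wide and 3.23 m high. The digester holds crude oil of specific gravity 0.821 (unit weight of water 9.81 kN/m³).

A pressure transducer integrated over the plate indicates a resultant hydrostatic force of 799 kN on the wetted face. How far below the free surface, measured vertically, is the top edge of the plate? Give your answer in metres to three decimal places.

d_top ≈ 4.920 m

γ = 0.821 × 9.81 = 8.05401 kN/m³.
A = 4.7 × 3.23 = 15.181 m².
From F = γ·h_c·A, the centroid depth is h_c = 799/(8.05401 × 15.181) = 6.53483 m.
The centroid lies 3.23/2 = 1.615 m below the top edge, so the top edge sits at h_top = 6.53483 − 1.615 = 4.91983 m below the surface.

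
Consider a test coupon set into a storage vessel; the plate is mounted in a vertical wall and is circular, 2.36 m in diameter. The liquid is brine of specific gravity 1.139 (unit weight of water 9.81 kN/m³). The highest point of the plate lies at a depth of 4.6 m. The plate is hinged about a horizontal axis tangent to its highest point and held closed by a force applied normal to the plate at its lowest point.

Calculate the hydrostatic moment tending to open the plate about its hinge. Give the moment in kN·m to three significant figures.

M ≈ 350 kN·m

γ = 1.139 × 9.81 = 11.17359 kN/m³.
The centroid is at the centre, 1.18 m below the top of the plate, so the centroid depth is h_c = 4.6 + 1.18 = 5.78 m.
A = π(1.18)² = 4.37435 m².
Resultant F = γ·h_c·A = 11.17359 × 5.78 × 4.37435 = 282.51 kN.
I_c = πr⁴/4 = π × 1.18⁴/4 = 1.52271 m⁴.
Centre of pressure: y_p = y_c + I_c/(y_c·A) = 5.78 + 1.52271/(5.78 × 4.37435) = 5.78 + 0.0602249 = 5.84022 m along the plane.
The resultant acts 1.18 + 0.0602249 = 1.24022 m (along the plate) below the hinge at the top edge, so the moment about the hinge is M = F × 1.24022 = 282.51 × 1.24022 = 350.375 kN·m.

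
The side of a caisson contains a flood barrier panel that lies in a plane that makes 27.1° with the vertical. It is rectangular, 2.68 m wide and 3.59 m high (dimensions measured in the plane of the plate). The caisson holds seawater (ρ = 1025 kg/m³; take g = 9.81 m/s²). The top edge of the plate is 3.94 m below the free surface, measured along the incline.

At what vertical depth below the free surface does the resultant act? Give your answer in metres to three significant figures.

h_p = 5.27 m

γ = ρg = 1025 × 9.81 / 1000 = 10.05525 kN/m³.
The plate makes 27.1° with the vertical, i.e. θ = 90° − 27.1° = 62.9° to the horizontal. Measuring y along the incline from the free-surface line, vertical depth h = y·sinθ with sinθ = 0.890213.
The centroid lies 3.59/2 = 1.795 m below the top edge, so y_c = 3.94 + 1.795 = 5.735 m and h_c = 5.735 × 0.890213 = 5.10537 m.
A = 2.68 × 3.59 = 9.6212 m².
Resultant F = γ·h_c·A = 10.05525 × 5.10537 × 9.6212 = 493.912 kN.
I_c = b·h³/12 = 2.68 × 3.59³/12 = 10.3332 m⁴.
Centre of pressure: y_p = y_c + I_c/(y_c·A) = 5.735 + 10.3332/(5.735 × 9.6212) = 5.735 + 0.187272 = 5.92227 m along the plane.
Vertically, h_p = y_p·sinθ = 5.92227 × 0.890213 = 5.27208 m.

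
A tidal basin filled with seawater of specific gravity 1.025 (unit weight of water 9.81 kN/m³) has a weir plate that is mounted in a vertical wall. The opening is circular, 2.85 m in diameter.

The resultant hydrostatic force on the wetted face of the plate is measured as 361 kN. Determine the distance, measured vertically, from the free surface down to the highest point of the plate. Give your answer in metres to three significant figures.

γ = 1.025 × 9.81 = 10.05525 kN/m³.
A = π(1.425)² = 6.3794 m².
From F = γ·h_c·A, the centroid depth is h_c = 361/(10.05525 × 6.3794) = 5.62775 m.
The centroid is at the centre, 1.425 m below the top of the plate, so the highest point sits at h_top = 5.62775 − 1.425 = 4.20275 m below the surface.

d_top ≈ 4.20 m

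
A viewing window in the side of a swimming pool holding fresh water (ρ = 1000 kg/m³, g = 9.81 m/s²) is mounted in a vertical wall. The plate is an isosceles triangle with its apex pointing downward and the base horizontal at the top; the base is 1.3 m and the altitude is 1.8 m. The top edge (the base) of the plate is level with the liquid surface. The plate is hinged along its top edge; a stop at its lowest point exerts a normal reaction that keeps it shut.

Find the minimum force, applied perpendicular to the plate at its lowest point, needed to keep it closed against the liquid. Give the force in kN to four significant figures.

γ = ρg = 1000 × 9.81 = 9810 N/m³ = 9.81 kN/m³.
With the apex down, the centroid sits h/3 = 1.8/3 = 0.6 m below the base (the top edge), so the centroid depth is h_c = 0.6 m.
A = ½ × 1.3 × 1.8 = 1.17 m².
Resultant F = γ·h_c·A = 9.81 × 0.6 × 1.17 = 6.88662 kN.
I_c = b·h³/36 = 1.3 × 1.8³/36 = 0.2106 m⁴.
Centre of pressure: y_p = y_c + I_c/(y_c·A) = 0.6 + 0.2106/(0.6 × 1.17) = 0.6 + 0.3 = 0.9 m along the plane.
The resultant acts 0.6 + 0.3 = 0.9 m (along the plate) below the hinge at the top edge, so the moment about the hinge is M = F × 0.9 = 6.88662 × 0.9 = 6.19796 kN·m.
A normal force at the bottom, 1.8 m from the hinge, must supply this moment: P = 6.19796/1.8 = 3.44331 kN.

P ≈ 3.443 kN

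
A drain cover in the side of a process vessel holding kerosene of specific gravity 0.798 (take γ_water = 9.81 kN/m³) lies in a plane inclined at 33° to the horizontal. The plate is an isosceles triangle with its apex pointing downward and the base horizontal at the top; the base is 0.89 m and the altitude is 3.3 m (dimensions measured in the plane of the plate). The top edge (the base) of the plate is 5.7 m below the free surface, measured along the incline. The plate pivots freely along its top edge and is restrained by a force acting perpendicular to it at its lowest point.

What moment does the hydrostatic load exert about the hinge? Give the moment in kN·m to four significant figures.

M ≈ 50.62 kN·m

γ = 0.798 × 9.81 = 7.82838 kN/m³.
Let θ = 33° be the plate's angle to the horizontal; measure y along the incline from where the plane meets the free surface. Vertical depth h = y·sinθ with sinθ = 0.544639.
With the apex down, the centroid sits h/3 = 3.3/3 = 1.1 m below the base (the top edge), so y_c = 5.7 + 1.1 = 6.8 m and h_c = 6.8 × 0.544639 = 3.70355 m.
A = ½ × 0.89 × 3.3 = 1.4685 m².
Resultant F = γ·h_c·A = 7.82838 × 3.70355 × 1.4685 = 42.5759 kN.
I_c = b·h³/36 = 0.89 × 3.3³/36 = 0.888442 m⁴.
Centre of pressure: y_p = y_c + I_c/(y_c·A) = 6.8 + 0.888442/(6.8 × 1.4685) = 6.8 + 0.0889705 = 6.88897 m along the plane.
The resultant acts 1.1 + 0.0889705 = 1.18897 m (along the plate) below the hinge at the top edge, so the moment about the hinge is M = F × 1.18897 = 42.5759 × 1.18897 = 50.6215 kN·m.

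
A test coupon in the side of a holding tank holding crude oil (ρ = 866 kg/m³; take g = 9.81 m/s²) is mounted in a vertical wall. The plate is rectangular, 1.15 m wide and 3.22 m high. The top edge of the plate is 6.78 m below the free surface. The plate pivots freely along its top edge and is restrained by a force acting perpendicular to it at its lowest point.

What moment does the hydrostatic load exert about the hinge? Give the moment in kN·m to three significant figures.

γ = ρg = 866 × 9.81 / 1000 = 8.49546 kN/m³.
The centroid lies 3.22/2 = 1.61 m below the top edge, so the centroid depth is h_c = 6.78 + 1.61 = 8.39 m.
A = 1.15 × 3.22 = 3.703 m².
Resultant F = γ·h_c·A = 8.49546 × 8.39 × 3.703 = 263.938 kN.
I_c = b·h³/12 = 1.15 × 3.22³/12 = 3.19952 m⁴.
Centre of pressure: y_p = y_c + I_c/(y_c·A) = 8.39 + 3.19952/(8.39 × 3.703) = 8.39 + 0.102984 = 8.49298 m along the plane.
The resultant acts 1.61 + 0.102984 = 1.71298 m (along the plate) below the hinge at the top edge, so the moment about the hinge is M = F × 1.71298 = 263.938 × 1.71298 = 452.121 kN·m.

M ≈ 452 kN·m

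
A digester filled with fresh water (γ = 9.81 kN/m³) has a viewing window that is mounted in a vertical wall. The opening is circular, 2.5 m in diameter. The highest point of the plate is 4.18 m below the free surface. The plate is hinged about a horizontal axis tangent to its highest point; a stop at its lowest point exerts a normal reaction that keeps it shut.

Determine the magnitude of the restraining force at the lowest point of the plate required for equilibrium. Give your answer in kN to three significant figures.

P ≈ 138 kN

γ = 9.81 kN/m³.
The centroid is at the centre, 1.25 m below the top of the plate, so the centroid depth is h_c = 4.18 + 1.25 = 5.43 m.
A = π(1.25)² = 4.90874 m².
Resultant F = γ·h_c·A = 9.81 × 5.43 × 4.90874 = 261.48 kN.
I_c = πr⁴/4 = π × 1.25⁴/4 = 1.91748 m⁴.
Centre of pressure: y_p = y_c + I_c/(y_c·A) = 5.43 + 1.91748/(5.43 × 4.90874) = 5.43 + 0.0719384 = 5.50194 m along the plane.
The resultant acts 1.25 + 0.0719384 = 1.32194 m (along the plate) below the hinge at the top edge, so the moment about the hinge is M = F × 1.32194 = 261.48 × 1.32194 = 345.661 kN·m.
A normal force at the bottom, 2.5 m from the hinge, must supply this moment: P = 345.661/2.5 = 138.264 kN.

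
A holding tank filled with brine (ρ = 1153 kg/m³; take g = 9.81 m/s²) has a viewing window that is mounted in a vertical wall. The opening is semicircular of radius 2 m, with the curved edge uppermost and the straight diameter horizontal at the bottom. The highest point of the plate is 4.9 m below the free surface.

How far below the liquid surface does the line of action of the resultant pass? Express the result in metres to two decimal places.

γ = ρg = 1153 × 9.81 / 1000 = 11.31093 kN/m³.
The centroid lies 4r/(3π) = 0.848826 m above the diameter, so r − 4r/(3π) = 2 − 0.848826 = 1.15117 m below the topmost point, so the centroid depth is h_c = 4.9 + 1.15117 = 6.05117 m.
A = πr²/2 = π × 2²/2 = 6.28319 m².
Resultant F = γ·h_c·A = 11.31093 × 6.05117 × 6.28319 = 430.049 kN.
I_c = (π/8 − 8/(9π))·r⁴ = 0.109757 × 2⁴ = 1.75611 m⁴.
Centre of pressure: y_p = y_c + I_c/(y_c·A) = 6.05117 + 1.75611/(6.05117 × 6.28319) = 6.05117 + 0.0461883 = 6.09736 m along the plane.

h_p = 6.10 m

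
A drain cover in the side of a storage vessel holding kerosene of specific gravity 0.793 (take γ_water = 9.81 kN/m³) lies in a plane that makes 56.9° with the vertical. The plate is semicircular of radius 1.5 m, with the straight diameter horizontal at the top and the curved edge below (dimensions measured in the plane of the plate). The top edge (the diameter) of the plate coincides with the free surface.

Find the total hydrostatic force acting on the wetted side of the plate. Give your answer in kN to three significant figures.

γ = 0.793 × 9.81 = 7.77933 kN/m³.
The plate makes 56.9° with the vertical, i.e. θ = 90° − 56.9° = 33.1° to the horizontal. Measuring y along the incline from the free-surface line, vertical depth h = y·sinθ with sinθ = 0.546102.
The centroid of a semicircle lies 4r/(3π) = 0.63662 m from the diameter, here below the top edge, so y_c = 0.63662 m and h_c = 0.63662 × 0.546102 = 0.347659 m.
A = πr²/2 = π × 1.5²/2 = 3.53429 m².
Resultant F = γ·h_c·A = 7.77933 × 0.347659 × 3.53429 = 9.55868 kN.

F ≈ 9.56 kN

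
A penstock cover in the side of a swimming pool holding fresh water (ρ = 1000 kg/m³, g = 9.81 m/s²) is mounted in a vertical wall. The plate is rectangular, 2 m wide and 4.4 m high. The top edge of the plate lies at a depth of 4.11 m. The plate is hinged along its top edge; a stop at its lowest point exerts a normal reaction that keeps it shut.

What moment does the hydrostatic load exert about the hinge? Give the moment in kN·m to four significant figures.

M ≈ 1338 kN·m

γ = ρg = 1000 × 9.81 = 9810 N/m³ = 9.81 kN/m³.
The centroid lies 4.4/2 = 2.2 m below the top edge, so the centroid depth is h_c = 4.11 + 2.2 = 6.31 m.
A = 2 × 4.4 = 8.8 m².
Resultant F = γ·h_c·A = 9.81 × 6.31 × 8.8 = 544.73 kN.
I_c = b·h³/12 = 2 × 4.4³/12 = 14.1973 m⁴.
Centre of pressure: y_p = y_c + I_c/(y_c·A) = 6.31 + 14.1973/(6.31 × 8.8) = 6.31 + 0.255678 = 6.56568 m along the plane.
The resultant acts 2.2 + 0.255678 = 2.45568 m (along the plate) below the hinge at the top edge, so the moment about the hinge is M = F × 2.45568 = 544.73 × 2.45568 = 1337.68 kN·m.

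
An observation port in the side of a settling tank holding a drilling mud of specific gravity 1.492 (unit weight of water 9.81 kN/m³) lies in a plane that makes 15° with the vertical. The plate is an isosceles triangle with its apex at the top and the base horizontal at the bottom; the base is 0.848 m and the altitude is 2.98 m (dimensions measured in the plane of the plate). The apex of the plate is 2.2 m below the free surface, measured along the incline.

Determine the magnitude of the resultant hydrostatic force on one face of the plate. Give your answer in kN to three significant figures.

γ = 1.492 × 9.81 = 14.63652 kN/m³.
The plate makes 15° with the vertical, i.e. θ = 90° − 15° = 75° to the horizontal. Measuring y along the incline from the free-surface line, vertical depth h = y·sinθ with sinθ = 0.965926.
With the apex up, the centroid sits 2h/3 = 2 × 2.98/3 = 1.98667 m below the apex, so y_c = 2.2 + 1.98667 = 4.18667 m and h_c = 4.18667 × 0.965926 = 4.04401 m.
A = ½ × 0.848 × 2.98 = 1.26352 m².
Resultant F = γ·h_c·A = 14.63652 × 4.04401 × 1.26352 = 74.788 kN.

F ≈ 74.8 kN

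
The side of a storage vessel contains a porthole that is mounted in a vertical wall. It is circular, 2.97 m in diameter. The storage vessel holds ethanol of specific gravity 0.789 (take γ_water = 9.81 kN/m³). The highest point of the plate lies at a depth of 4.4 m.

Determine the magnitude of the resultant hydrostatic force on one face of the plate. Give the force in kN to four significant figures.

F ≈ 315.6 kN

γ = 0.789 × 9.81 = 7.74009 kN/m³.
The centroid is at the centre, 1.485 m below the top of the plate, so the centroid depth is h_c = 4.4 + 1.485 = 5.885 m.
A = π(1.485)² = 6.92792 m².
Resultant F = γ·h_c·A = 7.74009 × 5.885 × 6.92792 = 315.57 kN.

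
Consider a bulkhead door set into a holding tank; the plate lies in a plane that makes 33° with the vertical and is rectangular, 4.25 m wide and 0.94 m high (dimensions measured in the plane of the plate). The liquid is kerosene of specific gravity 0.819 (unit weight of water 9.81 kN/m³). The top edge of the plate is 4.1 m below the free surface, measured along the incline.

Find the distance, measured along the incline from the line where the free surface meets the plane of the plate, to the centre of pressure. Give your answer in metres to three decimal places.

γ = 0.819 × 9.81 = 8.03439 kN/m³.
The plate makes 33° with the vertical, i.e. θ = 90° − 33° = 57° to the horizontal. Measuring y along the incline from the free-surface line, vertical depth h = y·sinθ with sinθ = 0.838671.
The centroid lies 0.94/2 = 0.47 m below the top edge, so y_c = 4.1 + 0.47 = 4.57 m and h_c = 4.57 × 0.838671 = 3.83273 m.
A = 4.25 × 0.94 = 3.995 m².
Resultant F = γ·h_c·A = 8.03439 × 3.83273 × 3.995 = 123.021 kN.
I_c = b·h³/12 = 4.25 × 0.94³/12 = 0.294165 m⁴.
Centre of pressure: y_p = y_c + I_c/(y_c·A) = 4.57 + 0.294165/(4.57 × 3.995) = 4.57 + 0.0161123 = 4.58611 m along the plane.

y_p = 4.586 m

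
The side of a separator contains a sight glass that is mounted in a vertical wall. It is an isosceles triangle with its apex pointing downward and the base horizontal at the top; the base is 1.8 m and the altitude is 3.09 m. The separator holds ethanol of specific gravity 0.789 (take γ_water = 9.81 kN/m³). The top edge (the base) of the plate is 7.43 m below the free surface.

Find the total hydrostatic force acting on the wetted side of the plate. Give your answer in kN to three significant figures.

F ≈ 182 kN

γ = 0.789 × 9.81 = 7.74009 kN/m³.
With the apex down, the centroid sits h/3 = 3.09/3 = 1.03 m below the base (the top edge), so the centroid depth is h_c = 7.43 + 1.03 = 8.46 m.
A = ½ × 1.8 × 3.09 = 2.781 m².
Resultant F = γ·h_c·A = 7.74009 × 8.46 × 2.781 = 182.103 kN.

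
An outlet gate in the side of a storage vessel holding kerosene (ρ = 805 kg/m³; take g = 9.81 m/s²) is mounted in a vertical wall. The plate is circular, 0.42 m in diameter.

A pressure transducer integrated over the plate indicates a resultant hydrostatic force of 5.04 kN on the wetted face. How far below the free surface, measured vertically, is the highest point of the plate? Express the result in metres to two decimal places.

γ = ρg = 805 × 9.81 / 1000 = 7.89705 kN/m³.
A = π(0.21)² = 0.138544 m².
From F = γ·h_c·A, the centroid depth is h_c = 5.04/(7.89705 × 0.138544) = 4.60657 m.
The centroid is at the centre, 0.21 m below the top of the plate, so the highest point sits at h_top = 4.60657 − 0.21 = 4.39657 m below the surface.

d_top ≈ 4.40 m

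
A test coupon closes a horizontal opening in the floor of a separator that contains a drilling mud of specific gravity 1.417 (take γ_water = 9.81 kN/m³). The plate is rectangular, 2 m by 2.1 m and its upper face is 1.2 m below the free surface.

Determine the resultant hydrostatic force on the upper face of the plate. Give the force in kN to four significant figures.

F ≈ 70.06 kN

γ = 1.417 × 9.81 = 13.90077 kN/m³.
The plate is horizontal, so pressure is uniform at p = γ·h = 13.90077 × 1.2 = 16.6809 kN/m².
A = 2 × 2.1 = 4.2 m².
F = p·A = 16.6809 × 4.2 = 70.0598 kN.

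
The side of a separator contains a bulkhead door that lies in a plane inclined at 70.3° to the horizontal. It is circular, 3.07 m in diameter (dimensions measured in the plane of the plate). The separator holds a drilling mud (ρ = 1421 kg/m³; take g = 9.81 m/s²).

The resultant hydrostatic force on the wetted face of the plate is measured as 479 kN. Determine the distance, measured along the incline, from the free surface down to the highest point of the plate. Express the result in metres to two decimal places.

γ = ρg = 1421 × 9.81 / 1000 = 13.94001 kN/m³.
A = π(1.535)² = 7.4023 m².
From F = γ·h_c·A, the centroid depth is h_c = 479/(13.94001 × 7.4023) = 4.64201 m.
Let θ = 70.3° be the plate's angle to the horizontal; measure y along the incline from where the plane meets the free surface. Vertical depth h = y·sinθ with sinθ = 0.941471.
Along the incline, y_c = h_c/sinθ = 4.64201/0.941471 = 4.93059 m.
The centroid is at the centre, 1.535 m below the top of the plate, so the highest point sits at y_top = 4.93059 − 1.535 = 3.39559 m along the incline.

y_top ≈ 3.40 m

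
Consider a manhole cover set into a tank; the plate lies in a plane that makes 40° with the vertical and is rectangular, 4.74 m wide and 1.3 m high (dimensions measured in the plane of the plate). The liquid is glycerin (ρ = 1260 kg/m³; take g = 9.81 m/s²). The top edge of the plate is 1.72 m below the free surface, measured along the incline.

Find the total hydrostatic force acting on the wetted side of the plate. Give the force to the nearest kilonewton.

F ≈ 138 kN

γ = ρg = 1260 × 9.81 / 1000 = 12.3606 kN/m³.
The plate makes 40° with the vertical, i.e. θ = 90° − 40° = 50° to the horizontal. Measuring y along the incline from the free-surface line, vertical depth h = y·sinθ with sinθ = 0.766044.
The centroid lies 1.3/2 = 0.65 m below the top edge, so y_c = 1.72 + 0.65 = 2.37 m and h_c = 2.37 × 0.766044 = 1.81552 m.
A = 4.74 × 1.3 = 6.162 m².
Resultant F = γ·h_c·A = 12.3606 × 1.81552 × 6.162 = 138.281 kN.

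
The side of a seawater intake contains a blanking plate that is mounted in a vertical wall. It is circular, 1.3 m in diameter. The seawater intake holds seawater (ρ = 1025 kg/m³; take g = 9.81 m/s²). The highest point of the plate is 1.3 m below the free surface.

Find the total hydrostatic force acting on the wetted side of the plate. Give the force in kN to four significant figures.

F ≈ 26.03 kN

γ = ρg = 1025 × 9.81 / 1000 = 10.05525 kN/m³.
The centroid is at the centre, 0.65 m below the top of the plate, so the centroid depth is h_c = 1.3 + 0.65 = 1.95 m.
A = π(0.65)² = 1.32732 m².
Resultant F = γ·h_c·A = 10.05525 × 1.95 × 1.32732 = 26.0257 kN.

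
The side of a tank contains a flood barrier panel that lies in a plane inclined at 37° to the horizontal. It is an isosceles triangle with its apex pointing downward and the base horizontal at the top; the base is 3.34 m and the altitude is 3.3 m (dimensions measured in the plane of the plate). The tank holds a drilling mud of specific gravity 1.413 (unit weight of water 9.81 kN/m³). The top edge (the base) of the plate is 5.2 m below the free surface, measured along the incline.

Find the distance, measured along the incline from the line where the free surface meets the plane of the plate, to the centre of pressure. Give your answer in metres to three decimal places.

y_p = 6.396 m

γ = 1.413 × 9.81 = 13.86153 kN/m³.
Let θ = 37° be the plate's angle to the horizontal; measure y along the incline from where the plane meets the free surface. Vertical depth h = y·sinθ with sinθ = 0.601815.
With the apex down, the centroid sits h/3 = 3.3/3 = 1.1 m below the base (the top edge), so y_c = 5.2 + 1.1 = 6.3 m and h_c = 6.3 × 0.601815 = 3.79143 m.
A = ½ × 3.34 × 3.3 = 5.511 m².
Resultant F = γ·h_c·A = 13.86153 × 3.79143 × 5.511 = 289.631 kN.
I_c = b·h³/36 = 3.34 × 3.3³/36 = 3.33415 m⁴.
Centre of pressure: y_p = y_c + I_c/(y_c·A) = 6.3 + 3.33415/(6.3 × 5.511) = 6.3 + 0.0960316 = 6.39603 m along the plane.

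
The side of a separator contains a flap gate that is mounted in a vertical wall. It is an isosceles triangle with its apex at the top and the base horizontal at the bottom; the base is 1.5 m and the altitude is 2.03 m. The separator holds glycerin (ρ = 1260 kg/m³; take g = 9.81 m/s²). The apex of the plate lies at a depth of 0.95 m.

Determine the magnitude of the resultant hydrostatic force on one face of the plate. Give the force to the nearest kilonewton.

γ = ρg = 1260 × 9.81 / 1000 = 12.3606 kN/m³.
With the apex up, the centroid sits 2h/3 = 2 × 2.03/3 = 1.35333 m below the apex, so the centroid depth is h_c = 0.95 + 1.35333 = 2.30333 m.
A = ½ × 1.5 × 2.03 = 1.5225 m².
Resultant F = γ·h_c·A = 12.3606 × 2.30333 × 1.5225 = 43.3464 kN.

F ≈ 43 kN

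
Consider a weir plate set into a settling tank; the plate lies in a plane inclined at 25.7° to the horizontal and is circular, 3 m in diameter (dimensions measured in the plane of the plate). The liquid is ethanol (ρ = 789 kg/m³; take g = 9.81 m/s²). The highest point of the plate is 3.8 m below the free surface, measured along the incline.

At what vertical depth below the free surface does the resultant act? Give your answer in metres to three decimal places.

h_p = 2.344 m

γ = ρg = 789 × 9.81 / 1000 = 7.74009 kN/m³.
Let θ = 25.7° be the plate's angle to the horizontal; measure y along the incline from where the plane meets the free surface. Vertical depth h = y·sinθ with sinθ = 0.433659.
The centroid is at the centre, 1.5 m below the top of the plate, so y_c = 3.8 + 1.5 = 5.3 m and h_c = 5.3 × 0.433659 = 2.29839 m.
A = π(1.5)² = 7.06858 m².
Resultant F = γ·h_c·A = 7.74009 × 2.29839 × 7.06858 = 125.748 kN.
I_c = πr⁴/4 = π × 1.5⁴/4 = 3.97608 m⁴.
Centre of pressure: y_p = y_c + I_c/(y_c·A) = 5.3 + 3.97608/(5.3 × 7.06858) = 5.3 + 0.106132 = 5.40613 m along the plane.
Vertically, h_p = y_p·sinθ = 5.40613 × 0.433659 = 2.34442 m.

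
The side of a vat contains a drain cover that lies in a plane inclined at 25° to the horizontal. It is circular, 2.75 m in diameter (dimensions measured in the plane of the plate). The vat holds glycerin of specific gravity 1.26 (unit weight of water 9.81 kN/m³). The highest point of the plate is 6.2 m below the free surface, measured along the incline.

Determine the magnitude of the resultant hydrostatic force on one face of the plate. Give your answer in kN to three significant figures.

F ≈ 235 kN

γ = 1.26 × 9.81 = 12.3606 kN/m³.
Let θ = 25° be the plate's angle to the horizontal; measure y along the incline from where the plane meets the free surface. Vertical depth h = y·sinθ with sinθ = 0.422618.
The centroid is at the centre, 1.375 m below the top of the plate, so y_c = 6.2 + 1.375 = 7.575 m and h_c = 7.575 × 0.422618 = 3.20133 m.
A = π(1.375)² = 5.93957 m².
Resultant F = γ·h_c·A = 12.3606 × 3.20133 × 5.93957 = 235.031 kN.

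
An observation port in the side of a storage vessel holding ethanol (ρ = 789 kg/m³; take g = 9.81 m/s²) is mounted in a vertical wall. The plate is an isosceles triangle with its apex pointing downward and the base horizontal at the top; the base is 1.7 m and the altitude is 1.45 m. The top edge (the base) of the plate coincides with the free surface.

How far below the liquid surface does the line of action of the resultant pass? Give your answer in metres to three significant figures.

γ = ρg = 789 × 9.81 / 1000 = 7.74009 kN/m³.
With the apex down, the centroid sits h/3 = 1.45/3 = 0.483333 m below the base (the top edge), so the centroid depth is h_c = 0.483333 m.
A = ½ × 1.7 × 1.45 = 1.2325 m².
Resultant F = γ·h_c·A = 7.74009 × 0.483333 × 1.2325 = 4.61083 kN.
I_c = b·h³/36 = 1.7 × 1.45³/36 = 0.143963 m⁴.
Centre of pressure: y_p = y_c + I_c/(y_c·A) = 0.483333 + 0.143963/(0.483333 × 1.2325) = 0.483333 + 0.241667 = 0.725 m along the plane.

h_p = 0.725 m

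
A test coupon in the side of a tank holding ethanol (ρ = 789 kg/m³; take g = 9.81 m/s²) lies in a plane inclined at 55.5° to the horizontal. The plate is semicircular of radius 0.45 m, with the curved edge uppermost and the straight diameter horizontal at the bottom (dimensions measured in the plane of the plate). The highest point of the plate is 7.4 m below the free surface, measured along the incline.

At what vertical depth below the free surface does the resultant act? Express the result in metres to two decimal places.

γ = ρg = 789 × 9.81 / 1000 = 7.74009 kN/m³.
Let θ = 55.5° be the plate's angle to the horizontal; measure y along the incline from where the plane meets the free surface. Vertical depth h = y·sinθ with sinθ = 0.824126.
The centroid lies 4r/(3π) = 0.190986 m above the diameter, so r − 4r/(3π) = 0.45 − 0.190986 = 0.259014 m below the topmost point, so y_c = 7.4 + 0.259014 = 7.65901 m and h_c = 7.65901 × 0.824126 = 6.31199 m.
A = πr²/2 = π × 0.45²/2 = 0.318086 m².
Resultant F = γ·h_c·A = 7.74009 × 6.31199 × 0.318086 = 15.5402 kN.
I_c = (π/8 − 8/(9π))·r⁴ = 0.109757 × 0.45⁴ = 0.00450072 m⁴.
Centre of pressure: y_p = y_c + I_c/(y_c·A) = 7.65901 + 0.00450072/(7.65901 × 0.318086) = 7.65901 + 0.00184742 = 7.66086 m along the plane.
Vertically, h_p = y_p·sinθ = 7.66086 × 0.824126 = 6.31351 m.

h_p = 6.31 m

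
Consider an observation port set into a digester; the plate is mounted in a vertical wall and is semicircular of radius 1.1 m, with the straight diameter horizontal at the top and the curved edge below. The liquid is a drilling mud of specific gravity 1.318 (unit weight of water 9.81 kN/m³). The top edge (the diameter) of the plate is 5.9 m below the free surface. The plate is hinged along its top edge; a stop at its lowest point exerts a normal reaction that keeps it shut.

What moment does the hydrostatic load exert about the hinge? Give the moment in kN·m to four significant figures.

γ = 1.318 × 9.81 = 12.92958 kN/m³.
The centroid of a semicircle lies 4r/(3π) = 0.466854 m from the diameter, here below the top edge, so the centroid depth is h_c = 5.9 + 0.466854 = 6.36685 m.
A = πr²/2 = π × 1.1²/2 = 1.90066 m².
Resultant F = γ·h_c·A = 12.92958 × 6.36685 × 1.90066 = 156.464 kN.
I_c = (π/8 − 8/(9π))·r⁴ = 0.109757 × 1.1⁴ = 0.160695 m⁴.
Centre of pressure: y_p = y_c + I_c/(y_c·A) = 6.36685 + 0.160695/(6.36685 × 1.90066) = 6.36685 + 0.0132792 = 6.38013 m along the plane.
The resultant acts 0.466854 + 0.0132792 = 0.480133 m (along the plate) below the hinge at the top edge, so the moment about the hinge is M = F × 0.480133 = 156.464 × 0.480133 = 75.1235 kN·m.

M ≈ 75.12 kN·m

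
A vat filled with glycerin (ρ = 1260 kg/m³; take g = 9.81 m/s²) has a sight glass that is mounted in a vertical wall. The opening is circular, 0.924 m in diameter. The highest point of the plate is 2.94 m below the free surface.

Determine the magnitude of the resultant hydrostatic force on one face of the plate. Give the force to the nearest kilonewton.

γ = ρg = 1260 × 9.81 / 1000 = 12.3606 kN/m³.
The centroid is at the centre, 0.462 m below the top of the plate, so the centroid depth is h_c = 2.94 + 0.462 = 3.402 m.
A = π(0.462)² = 0.670554 m².
Resultant F = γ·h_c·A = 12.3606 × 3.402 × 0.670554 = 28.1973 kN.

F ≈ 28 kN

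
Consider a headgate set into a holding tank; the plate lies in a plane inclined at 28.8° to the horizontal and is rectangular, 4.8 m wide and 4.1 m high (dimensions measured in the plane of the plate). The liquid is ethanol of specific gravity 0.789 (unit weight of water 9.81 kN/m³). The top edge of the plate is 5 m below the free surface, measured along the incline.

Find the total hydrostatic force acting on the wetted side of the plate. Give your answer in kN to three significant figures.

γ = 0.789 × 9.81 = 7.74009 kN/m³.
Let θ = 28.8° be the plate's angle to the horizontal; measure y along the incline from where the plane meets the free surface. Vertical depth h = y·sinθ with sinθ = 0.481754.
The centroid lies 4.1/2 = 2.05 m below the top edge, so y_c = 5 + 2.05 = 7.05 m and h_c = 7.05 × 0.481754 = 3.39637 m.
A = 4.8 × 4.1 = 19.68 m².
Resultant F = γ·h_c·A = 7.74009 × 3.39637 × 19.68 = 517.352 kN.

F ≈ 517 kN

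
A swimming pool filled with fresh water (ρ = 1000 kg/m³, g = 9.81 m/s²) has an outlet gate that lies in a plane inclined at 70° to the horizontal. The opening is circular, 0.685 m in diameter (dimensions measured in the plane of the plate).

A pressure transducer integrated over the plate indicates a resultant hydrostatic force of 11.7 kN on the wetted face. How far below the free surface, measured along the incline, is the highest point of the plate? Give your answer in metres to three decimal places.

γ = ρg = 1000 × 9.81 = 9810 N/m³ = 9.81 kN/m³.
A = π(0.3425)² = 0.368528 m².
From F = γ·h_c·A, the centroid depth is h_c = 11.7/(9.81 × 0.368528) = 3.23628 m.
Let θ = 70° be the plate's angle to the horizontal; measure y along the incline from where the plane meets the free surface. Vertical depth h = y·sinθ with sinθ = 0.939693.
Along the incline, y_c = h_c/sinθ = 3.23628/0.939693 = 3.44398 m.
The centroid is at the centre, 0.3425 m below the top of the plate, so the highest point sits at y_top = 3.44398 − 0.3425 = 3.10148 m along the incline.

y_top ≈ 3.101 m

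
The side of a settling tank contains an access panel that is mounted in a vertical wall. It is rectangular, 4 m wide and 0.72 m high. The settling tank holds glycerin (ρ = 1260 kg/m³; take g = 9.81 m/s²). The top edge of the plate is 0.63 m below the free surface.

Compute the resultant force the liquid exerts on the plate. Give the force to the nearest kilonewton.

F ≈ 35 kN

γ = ρg = 1260 × 9.81 / 1000 = 12.3606 kN/m³.
The centroid lies 0.72/2 = 0.36 m below the top edge, so the centroid depth is h_c = 0.63 + 0.36 = 0.99 m.
A = 4 × 0.72 = 2.88 m².
Resultant F = γ·h_c·A = 12.3606 × 0.99 × 2.88 = 35.2425 kN.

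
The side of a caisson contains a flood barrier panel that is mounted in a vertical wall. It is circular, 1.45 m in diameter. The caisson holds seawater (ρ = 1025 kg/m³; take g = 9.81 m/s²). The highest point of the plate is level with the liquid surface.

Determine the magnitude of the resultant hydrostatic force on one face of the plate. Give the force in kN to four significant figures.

F ≈ 12.04 kN

γ = ρg = 1025 × 9.81 / 1000 = 10.05525 kN/m³.
The centroid is at the centre, 0.725 m below the top of the plate, so the centroid depth is h_c = 0.725 m.
A = π(0.725)² = 1.6513 m².
Resultant F = γ·h_c·A = 10.05525 × 0.725 × 1.6513 = 12.0381 kN.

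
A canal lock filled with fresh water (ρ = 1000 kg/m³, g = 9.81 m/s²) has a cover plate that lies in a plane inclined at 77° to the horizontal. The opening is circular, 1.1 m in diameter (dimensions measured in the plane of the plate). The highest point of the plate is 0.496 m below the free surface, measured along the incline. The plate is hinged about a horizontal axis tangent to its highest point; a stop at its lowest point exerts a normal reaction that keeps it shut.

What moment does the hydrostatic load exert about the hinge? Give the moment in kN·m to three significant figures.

γ = ρg = 1000 × 9.81 = 9810 N/m³ = 9.81 kN/m³.
Let θ = 77° be the plate's angle to the horizontal; measure y along the incline from where the plane meets the free surface. Vertical depth h = y·sinθ with sinθ = 0.974370.
The centroid is at the centre, 0.55 m below the top of the plate, so y_c = 0.496 + 0.55 = 1.046 m and h_c = 1.046 × 0.974370 = 1.01919 m.
A = π(0.55)² = 0.950332 m².
Resultant F = γ·h_c·A = 9.81 × 1.01919 × 0.950332 = 9.50166 kN.
I_c = πr⁴/4 = π × 0.55⁴/4 = 0.0718688 m⁴.
Centre of pressure: y_p = y_c + I_c/(y_c·A) = 1.046 + 0.0718688/(1.046 × 0.950332) = 1.046 + 0.0722992 = 1.1183 m along the plane.
The resultant acts 0.55 + 0.0722992 = 0.622299 m (along the plate) below the hinge at the top edge, so the moment about the hinge is M = F × 0.622299 = 9.50166 × 0.622299 = 5.91287 kN·m.

M ≈ 5.91 kN·m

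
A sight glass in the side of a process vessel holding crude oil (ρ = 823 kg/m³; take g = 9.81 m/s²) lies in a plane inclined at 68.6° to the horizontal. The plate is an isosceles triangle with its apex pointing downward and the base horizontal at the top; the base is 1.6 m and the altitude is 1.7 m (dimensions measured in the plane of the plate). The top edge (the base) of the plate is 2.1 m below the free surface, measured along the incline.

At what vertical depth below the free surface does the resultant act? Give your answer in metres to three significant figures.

γ = ρg = 823 × 9.81 / 1000 = 8.07363 kN/m³.
Let θ = 68.6° be the plate's angle to the horizontal; measure y along the incline from where the plane meets the free surface. Vertical depth h = y·sinθ with sinθ = 0.931056.
With the apex down, the centroid sits h/3 = 1.7/3 = 0.566667 m below the base (the top edge), so y_c = 2.1 + 0.566667 = 2.66667 m and h_c = 2.66667 × 0.931056 = 2.48282 m.
A = ½ × 1.6 × 1.7 = 1.36 m².
Resultant F = γ·h_c·A = 8.07363 × 2.48282 × 1.36 = 27.2617 kN.
I_c = b·h³/36 = 1.6 × 1.7³/36 = 0.218356 m⁴.
Centre of pressure: y_p = y_c + I_c/(y_c·A) = 2.66667 + 0.218356/(2.66667 × 1.36) = 2.66667 + 0.0602084 = 2.72688 m along the plane.
Vertically, h_p = y_p·sinθ = 2.72688 × 0.931056 = 2.53888 m.

h_p = 2.54 m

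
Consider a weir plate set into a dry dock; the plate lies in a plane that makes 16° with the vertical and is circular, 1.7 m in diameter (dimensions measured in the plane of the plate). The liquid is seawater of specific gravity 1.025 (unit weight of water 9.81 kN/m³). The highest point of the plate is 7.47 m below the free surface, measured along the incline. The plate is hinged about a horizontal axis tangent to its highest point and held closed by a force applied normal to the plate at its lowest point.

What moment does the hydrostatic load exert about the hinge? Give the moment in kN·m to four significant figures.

γ = 1.025 × 9.81 = 10.05525 kN/m³.
The plate makes 16° with the vertical, i.e. θ = 90° − 16° = 74° to the horizontal. Measuring y along the incline from the free-surface line, vertical depth h = y·sinθ with sinθ = 0.961262.
The centroid is at the centre, 0.85 m below the top of the plate, so y_c = 7.47 + 0.85 = 8.32 m and h_c = 8.32 × 0.961262 = 7.9977 m.
A = π(0.85)² = 2.2698 m².
Resultant F = γ·h_c·A = 10.05525 × 7.9977 × 2.2698 = 182.535 kN.
I_c = πr⁴/4 = π × 0.85⁴/4 = 0.409983 m⁴.
Centre of pressure: y_p = y_c + I_c/(y_c·A) = 8.32 + 0.409983/(8.32 × 2.2698) = 8.32 + 0.0217098 = 8.34171 m along the plane.
The resultant acts 0.85 + 0.0217098 = 0.87171 m (along the plate) below the hinge at the top edge, so the moment about the hinge is M = F × 0.87171 = 182.535 × 0.87171 = 159.118 kN·m.

M ≈ 159.1 kN·m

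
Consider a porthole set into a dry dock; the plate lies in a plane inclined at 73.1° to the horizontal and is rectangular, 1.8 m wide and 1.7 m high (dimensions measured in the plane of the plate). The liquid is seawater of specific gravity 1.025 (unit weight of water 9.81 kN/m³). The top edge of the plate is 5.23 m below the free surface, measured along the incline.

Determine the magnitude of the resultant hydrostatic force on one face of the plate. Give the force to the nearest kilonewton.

F ≈ 179 kN

γ = 1.025 × 9.81 = 10.05525 kN/m³.
Let θ = 73.1° be the plate's angle to the horizontal; measure y along the incline from where the plane meets the free surface. Vertical depth h = y·sinθ with sinθ = 0.956814.
The centroid lies 1.7/2 = 0.85 m below the top edge, so y_c = 5.23 + 0.85 = 6.08 m and h_c = 6.08 × 0.956814 = 5.81743 m.
A = 1.8 × 1.7 = 3.06 m².
Resultant F = γ·h_c·A = 10.05525 × 5.81743 × 3.06 = 178.997 kN.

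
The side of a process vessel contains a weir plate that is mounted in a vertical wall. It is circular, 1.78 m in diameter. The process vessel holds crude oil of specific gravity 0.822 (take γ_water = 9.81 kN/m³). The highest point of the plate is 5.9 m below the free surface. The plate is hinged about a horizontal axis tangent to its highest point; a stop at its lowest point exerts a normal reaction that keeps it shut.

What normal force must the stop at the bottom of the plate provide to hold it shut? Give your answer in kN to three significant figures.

γ = 0.822 × 9.81 = 8.06382 kN/m³.
The centroid is at the centre, 0.89 m below the top of the plate, so the centroid depth is h_c = 5.9 + 0.89 = 6.79 m.
A = π(0.89)² = 2.48846 m².
Resultant F = γ·h_c·A = 8.06382 × 6.79 × 2.48846 = 136.251 kN.
I_c = πr⁴/4 = π × 0.89⁴/4 = 0.492776 m⁴.
Centre of pressure: y_p = y_c + I_c/(y_c·A) = 6.79 + 0.492776/(6.79 × 2.48846) = 6.79 + 0.0291641 = 6.81916 m along the plane.
The resultant acts 0.89 + 0.0291641 = 0.919164 m (along the plate) below the hinge at the top edge, so the moment about the hinge is M = F × 0.919164 = 136.251 × 0.919164 = 125.237 kN·m.
A normal force at the bottom, 1.78 m from the hinge, must supply this moment: P = 125.237/1.78 = 70.3579 kN.

P ≈ 70.4 kN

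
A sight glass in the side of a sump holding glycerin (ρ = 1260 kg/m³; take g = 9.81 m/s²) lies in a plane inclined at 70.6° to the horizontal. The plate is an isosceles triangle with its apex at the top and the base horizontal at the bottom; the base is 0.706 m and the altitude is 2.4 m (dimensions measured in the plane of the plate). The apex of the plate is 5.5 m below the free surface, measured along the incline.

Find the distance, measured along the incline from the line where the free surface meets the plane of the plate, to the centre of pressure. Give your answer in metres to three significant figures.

y_p = 7.15 m

γ = ρg = 1260 × 9.81 / 1000 = 12.3606 kN/m³.
Let θ = 70.6° be the plate's angle to the horizontal; measure y along the incline from where the plane meets the free surface. Vertical depth h = y·sinθ with sinθ = 0.943223.
With the apex up, the centroid sits 2h/3 = 2 × 2.4/3 = 1.6 m below the apex, so y_c = 5.5 + 1.6 = 7.1 m and h_c = 7.1 × 0.943223 = 6.69688 m.
A = ½ × 0.706 × 2.4 = 0.8472 m².
Resultant F = γ·h_c·A = 12.3606 × 6.69688 × 0.8472 = 70.1291 kN.
I_c = b·h³/36 = 0.706 × 2.4³/36 = 0.271104 m⁴.
Centre of pressure: y_p = y_c + I_c/(y_c·A) = 7.1 + 0.271104/(7.1 × 0.8472) = 7.1 + 0.0450704 = 7.14507 m along the plane.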